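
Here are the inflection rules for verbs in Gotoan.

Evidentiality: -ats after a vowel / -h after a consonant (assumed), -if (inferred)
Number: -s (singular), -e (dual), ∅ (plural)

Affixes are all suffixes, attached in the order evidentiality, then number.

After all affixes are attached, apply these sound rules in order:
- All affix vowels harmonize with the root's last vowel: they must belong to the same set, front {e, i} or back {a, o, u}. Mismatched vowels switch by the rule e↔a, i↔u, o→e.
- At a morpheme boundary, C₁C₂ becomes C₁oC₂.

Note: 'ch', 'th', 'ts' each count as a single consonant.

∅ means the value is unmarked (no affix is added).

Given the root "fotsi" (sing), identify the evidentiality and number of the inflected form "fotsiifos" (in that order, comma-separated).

Segment: fotsi-if-s.
evidentiality: -if → inferred.
number: -s → singular.

inferred, singular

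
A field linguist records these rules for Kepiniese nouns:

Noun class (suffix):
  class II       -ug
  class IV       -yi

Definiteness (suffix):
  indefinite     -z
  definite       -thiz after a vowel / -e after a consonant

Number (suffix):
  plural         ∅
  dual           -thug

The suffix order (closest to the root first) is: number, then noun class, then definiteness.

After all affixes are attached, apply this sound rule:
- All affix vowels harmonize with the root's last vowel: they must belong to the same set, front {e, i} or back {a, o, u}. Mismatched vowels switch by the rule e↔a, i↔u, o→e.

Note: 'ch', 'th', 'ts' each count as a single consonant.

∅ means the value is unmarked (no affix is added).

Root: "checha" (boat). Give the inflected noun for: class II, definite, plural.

chechauga

number = plural: zero marking, form stays checha.
Attach noun class class II -ug → chechaug.
Attach definiteness definite -e (after consonant 'g') → chechauge.
Apply vowel harmony: chechauge → chechauga.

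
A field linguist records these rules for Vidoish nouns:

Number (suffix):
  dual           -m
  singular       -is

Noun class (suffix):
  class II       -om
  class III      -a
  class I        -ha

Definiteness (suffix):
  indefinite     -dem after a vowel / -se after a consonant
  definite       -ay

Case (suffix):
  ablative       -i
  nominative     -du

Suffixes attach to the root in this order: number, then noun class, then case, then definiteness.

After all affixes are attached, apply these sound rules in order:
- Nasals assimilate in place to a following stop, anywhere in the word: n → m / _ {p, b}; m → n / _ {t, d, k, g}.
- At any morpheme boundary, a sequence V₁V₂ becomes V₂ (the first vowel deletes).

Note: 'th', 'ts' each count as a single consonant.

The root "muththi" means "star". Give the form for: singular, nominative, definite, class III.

muththisaday

Attach number singular -is → muththiis.
Attach noun class class III -a → muththiisa.
Attach case nominative -du → muththiisadu.
Attach definiteness definite -ay → muththiisaduay.
Nasal assimilation: no change.
Apply vowel deletion: muththiisaduay → muththisaday.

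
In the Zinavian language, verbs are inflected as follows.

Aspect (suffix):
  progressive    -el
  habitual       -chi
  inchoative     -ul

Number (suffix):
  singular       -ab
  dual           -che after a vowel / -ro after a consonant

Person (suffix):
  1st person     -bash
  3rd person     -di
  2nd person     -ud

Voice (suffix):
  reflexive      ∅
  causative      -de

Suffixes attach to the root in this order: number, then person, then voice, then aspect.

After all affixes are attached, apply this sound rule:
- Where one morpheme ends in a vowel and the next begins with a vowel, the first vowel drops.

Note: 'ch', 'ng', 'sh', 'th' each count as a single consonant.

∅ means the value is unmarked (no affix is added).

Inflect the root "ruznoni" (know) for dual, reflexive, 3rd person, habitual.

ruznonichedichi

Attach number dual -che (after vowel 'i') → ruznoniche.
Attach person 3rd person -di → ruznonichedi.
voice = reflexive: zero marking, form stays ruznonichedi.
Attach aspect habitual -chi → ruznonichedichi.
Vowel deletion: no change.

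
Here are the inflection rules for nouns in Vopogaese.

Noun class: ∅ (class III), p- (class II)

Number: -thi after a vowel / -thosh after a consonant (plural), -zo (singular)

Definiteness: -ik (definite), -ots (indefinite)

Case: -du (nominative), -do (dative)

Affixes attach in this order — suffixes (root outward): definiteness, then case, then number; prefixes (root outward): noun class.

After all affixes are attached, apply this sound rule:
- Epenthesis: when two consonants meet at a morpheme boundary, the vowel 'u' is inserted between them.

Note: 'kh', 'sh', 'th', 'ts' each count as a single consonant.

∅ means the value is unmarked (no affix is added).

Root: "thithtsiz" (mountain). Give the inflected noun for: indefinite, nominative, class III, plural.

thithtsizotsuduthi

noun class = class III: zero marking, form stays thithtsiz.
Attach definiteness indefinite -ots → thithtsizots.
Attach case nominative -du → thithtsizotsdu.
Attach number plural -thi (after vowel 'u') → thithtsizotsduthi.
Apply epenthesis: thithtsizotsduthi → thithtsizotsuduthi.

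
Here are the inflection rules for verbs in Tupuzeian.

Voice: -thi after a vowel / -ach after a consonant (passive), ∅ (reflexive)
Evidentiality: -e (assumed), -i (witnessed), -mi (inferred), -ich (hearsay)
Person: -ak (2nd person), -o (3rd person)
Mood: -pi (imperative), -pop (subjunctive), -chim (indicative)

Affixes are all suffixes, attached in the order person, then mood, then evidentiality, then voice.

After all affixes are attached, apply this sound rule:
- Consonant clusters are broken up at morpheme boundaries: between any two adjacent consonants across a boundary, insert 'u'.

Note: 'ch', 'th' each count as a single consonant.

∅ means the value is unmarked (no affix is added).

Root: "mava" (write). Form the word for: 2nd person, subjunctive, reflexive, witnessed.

mavaakupopi

Attach person 2nd person -ak → mavaak.
Attach mood subjunctive -pop → mavaakpop.
Attach evidentiality witnessed -i → mavaakpopi.
voice = reflexive: zero marking, form stays mavaakpopi.
Apply epenthesis: mavaakpopi → mavaakupopi.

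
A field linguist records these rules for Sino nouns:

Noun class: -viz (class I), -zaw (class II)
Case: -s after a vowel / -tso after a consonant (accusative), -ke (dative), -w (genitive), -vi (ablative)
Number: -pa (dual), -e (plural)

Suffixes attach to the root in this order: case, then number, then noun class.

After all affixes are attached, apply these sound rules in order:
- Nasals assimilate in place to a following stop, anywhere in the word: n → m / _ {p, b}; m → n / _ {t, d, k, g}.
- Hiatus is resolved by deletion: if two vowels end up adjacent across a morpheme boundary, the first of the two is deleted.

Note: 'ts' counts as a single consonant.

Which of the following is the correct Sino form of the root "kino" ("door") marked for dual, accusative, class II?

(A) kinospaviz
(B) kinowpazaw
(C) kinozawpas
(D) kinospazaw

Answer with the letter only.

Attach case accusative -s (after vowel 'o') → kinos.
Attach number dual -pa → kinospa.
Attach noun class class II -zaw → kinospazaw.
Nasal assimilation: no change.
Vowel deletion: no change.
So the correct form is kinospazaw, option (D).
(B) kinowpazaw is wrong: it uses genitive instead of accusative for case.
(C) kinozawpas is wrong: it has the affixes in the wrong order.
(A) kinospaviz is wrong: it uses class I instead of class II for noun class.

D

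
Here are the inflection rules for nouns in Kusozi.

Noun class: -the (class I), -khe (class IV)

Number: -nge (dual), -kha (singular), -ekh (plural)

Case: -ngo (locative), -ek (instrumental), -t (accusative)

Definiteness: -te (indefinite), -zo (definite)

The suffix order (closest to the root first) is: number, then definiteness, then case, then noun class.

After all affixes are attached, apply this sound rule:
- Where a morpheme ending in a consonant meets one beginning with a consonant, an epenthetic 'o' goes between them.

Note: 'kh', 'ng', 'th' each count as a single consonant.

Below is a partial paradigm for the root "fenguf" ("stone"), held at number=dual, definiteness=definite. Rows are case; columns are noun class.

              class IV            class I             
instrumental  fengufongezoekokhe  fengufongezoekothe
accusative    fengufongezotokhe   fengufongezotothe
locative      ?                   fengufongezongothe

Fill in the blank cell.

Attach number dual -nge → fengufnge.
Attach definiteness definite -zo → fengufngezo.
Attach case locative -ngo → fengufngezongo.
Attach noun class class IV -khe → fengufngezongokhe.
Apply epenthesis: fengufngezongokhe → fengufongezongokhe.

fengufongezongokhe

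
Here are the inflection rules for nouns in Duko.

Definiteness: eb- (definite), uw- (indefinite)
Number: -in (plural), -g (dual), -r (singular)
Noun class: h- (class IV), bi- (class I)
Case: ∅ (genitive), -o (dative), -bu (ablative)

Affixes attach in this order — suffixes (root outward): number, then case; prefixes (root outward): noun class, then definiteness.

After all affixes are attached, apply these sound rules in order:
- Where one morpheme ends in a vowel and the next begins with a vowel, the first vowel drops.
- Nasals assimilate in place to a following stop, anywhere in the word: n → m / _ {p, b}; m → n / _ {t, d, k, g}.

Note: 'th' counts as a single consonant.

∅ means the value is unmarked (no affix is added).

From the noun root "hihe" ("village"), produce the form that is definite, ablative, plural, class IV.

Attach noun class class IV h- → hhihe.
Attach definiteness definite eb- → ebhhihe.
Attach number plural -in → ebhhihein.
Attach case ablative -bu → ebhhiheinbu.
Apply vowel deletion: ebhhiheinbu → ebhhihinbu.
Apply nasal assimilation: ebhhihinbu → ebhhihimbu.

ebhhihimbu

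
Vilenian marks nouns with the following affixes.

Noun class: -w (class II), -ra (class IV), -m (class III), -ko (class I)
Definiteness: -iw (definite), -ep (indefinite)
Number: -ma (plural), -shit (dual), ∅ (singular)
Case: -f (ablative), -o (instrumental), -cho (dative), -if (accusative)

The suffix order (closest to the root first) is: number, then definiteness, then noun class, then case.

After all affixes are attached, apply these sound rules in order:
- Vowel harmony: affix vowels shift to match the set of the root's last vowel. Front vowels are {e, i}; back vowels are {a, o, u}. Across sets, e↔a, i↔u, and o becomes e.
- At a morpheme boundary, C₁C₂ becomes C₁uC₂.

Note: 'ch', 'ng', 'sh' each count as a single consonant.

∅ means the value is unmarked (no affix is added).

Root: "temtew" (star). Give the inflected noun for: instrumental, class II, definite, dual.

Attach number dual -shit → temtewshit.
Attach definiteness definite -iw → temtewshitiw.
Attach noun class class II -w → temtewshitiww.
Attach case instrumental -o → temtewshitiwwo.
Apply vowel harmony: temtewshitiwwo → temtewshitiwwe.
Apply epenthesis: temtewshitiwwe → temtewushitiwuwe.

temtewushitiwuwe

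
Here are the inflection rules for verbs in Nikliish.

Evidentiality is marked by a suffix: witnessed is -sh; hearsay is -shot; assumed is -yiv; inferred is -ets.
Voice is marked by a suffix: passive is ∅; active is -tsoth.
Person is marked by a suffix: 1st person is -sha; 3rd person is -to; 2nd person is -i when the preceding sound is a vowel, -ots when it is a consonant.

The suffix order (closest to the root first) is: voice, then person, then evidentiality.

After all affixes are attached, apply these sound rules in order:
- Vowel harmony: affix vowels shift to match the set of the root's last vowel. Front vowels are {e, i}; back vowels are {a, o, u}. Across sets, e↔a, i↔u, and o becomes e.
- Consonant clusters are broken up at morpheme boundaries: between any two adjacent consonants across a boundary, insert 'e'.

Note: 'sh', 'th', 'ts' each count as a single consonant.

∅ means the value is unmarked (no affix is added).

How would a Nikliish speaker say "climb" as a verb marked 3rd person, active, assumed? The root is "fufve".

fufvetsetheteyiv

Attach voice active -tsoth → fufvetsoth.
Attach person 3rd person -to → fufvetsothto.
Attach evidentiality assumed -yiv → fufvetsothtoyiv.
Apply vowel harmony: fufvetsothtoyiv → fufvetsethteyiv.
Apply epenthesis: fufvetsethteyiv → fufvetsetheteyiv.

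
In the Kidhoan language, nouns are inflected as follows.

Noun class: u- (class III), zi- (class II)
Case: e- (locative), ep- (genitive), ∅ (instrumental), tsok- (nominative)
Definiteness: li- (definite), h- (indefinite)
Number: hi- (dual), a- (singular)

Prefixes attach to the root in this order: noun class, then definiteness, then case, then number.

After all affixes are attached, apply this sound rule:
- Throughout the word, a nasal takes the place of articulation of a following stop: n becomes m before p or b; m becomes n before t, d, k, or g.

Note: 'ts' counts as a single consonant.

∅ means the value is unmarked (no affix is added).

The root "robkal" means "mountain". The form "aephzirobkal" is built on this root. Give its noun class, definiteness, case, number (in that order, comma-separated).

Segment: a-ep-h-zi-robkal.
noun class: zi- → class II.
definiteness: h- → indefinite.
case: ep- → genitive.
number: a- → singular.

class II, indefinite, genitive, singular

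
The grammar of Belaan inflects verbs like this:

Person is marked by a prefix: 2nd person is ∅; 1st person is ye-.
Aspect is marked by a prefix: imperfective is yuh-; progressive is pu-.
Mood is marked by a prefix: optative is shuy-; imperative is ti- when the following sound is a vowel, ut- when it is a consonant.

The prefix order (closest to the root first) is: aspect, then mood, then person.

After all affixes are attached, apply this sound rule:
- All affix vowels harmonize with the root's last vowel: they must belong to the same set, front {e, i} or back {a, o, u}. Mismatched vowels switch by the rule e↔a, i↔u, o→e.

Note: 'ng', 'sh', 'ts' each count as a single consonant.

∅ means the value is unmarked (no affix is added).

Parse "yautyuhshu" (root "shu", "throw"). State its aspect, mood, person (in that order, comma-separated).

Segment: ye-ut-yuh-shu.
aspect: yuh- → imperfective.
mood: ti/ut- → imperative.
person: ye- → 1st person.

imperfective, imperative, 1st person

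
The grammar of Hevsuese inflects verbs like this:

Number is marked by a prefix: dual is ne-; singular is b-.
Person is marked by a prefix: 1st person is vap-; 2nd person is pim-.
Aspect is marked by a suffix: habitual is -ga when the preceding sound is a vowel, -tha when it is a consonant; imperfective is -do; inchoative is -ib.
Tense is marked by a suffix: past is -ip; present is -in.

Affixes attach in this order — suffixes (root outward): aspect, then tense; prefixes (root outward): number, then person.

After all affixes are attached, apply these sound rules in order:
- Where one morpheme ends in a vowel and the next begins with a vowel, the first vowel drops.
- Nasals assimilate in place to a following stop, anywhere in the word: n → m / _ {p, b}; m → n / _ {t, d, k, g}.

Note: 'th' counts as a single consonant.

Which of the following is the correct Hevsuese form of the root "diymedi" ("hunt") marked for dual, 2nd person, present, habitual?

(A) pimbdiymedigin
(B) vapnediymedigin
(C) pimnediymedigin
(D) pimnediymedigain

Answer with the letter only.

Attach number dual ne- → nediymedi.
Attach aspect habitual -ga (after vowel 'i') → nediymediga.
Attach tense present -in → nediymedigain.
Attach person 2nd person pim- → pimnediymedigain.
Apply vowel deletion: pimnediymedigain → pimnediymedigin.
Nasal assimilation: no change.
So the correct form is pimnediymedigin, option (C).
(B) vapnediymedigin is wrong: it uses 1st person instead of 2nd person for person.
(A) pimbdiymedigin is wrong: it uses singular instead of dual for number.
(D) pimnediymedigain is wrong: it fails to apply the sound rule(s).

C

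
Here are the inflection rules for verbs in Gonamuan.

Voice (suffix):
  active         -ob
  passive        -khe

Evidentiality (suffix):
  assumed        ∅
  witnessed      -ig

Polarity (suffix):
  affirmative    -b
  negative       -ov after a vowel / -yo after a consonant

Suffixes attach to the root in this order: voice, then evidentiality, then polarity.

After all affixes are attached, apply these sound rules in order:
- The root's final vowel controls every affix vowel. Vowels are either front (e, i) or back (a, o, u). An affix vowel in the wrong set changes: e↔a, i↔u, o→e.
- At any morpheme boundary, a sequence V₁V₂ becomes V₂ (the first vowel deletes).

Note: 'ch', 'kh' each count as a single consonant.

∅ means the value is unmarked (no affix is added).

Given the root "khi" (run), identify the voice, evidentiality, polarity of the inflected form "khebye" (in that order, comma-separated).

active, assumed, negative

Segment: khi-ob-yo.
voice: -ob → active.
evidentiality: ∅ → assumed.
polarity: -ov/yo → negative.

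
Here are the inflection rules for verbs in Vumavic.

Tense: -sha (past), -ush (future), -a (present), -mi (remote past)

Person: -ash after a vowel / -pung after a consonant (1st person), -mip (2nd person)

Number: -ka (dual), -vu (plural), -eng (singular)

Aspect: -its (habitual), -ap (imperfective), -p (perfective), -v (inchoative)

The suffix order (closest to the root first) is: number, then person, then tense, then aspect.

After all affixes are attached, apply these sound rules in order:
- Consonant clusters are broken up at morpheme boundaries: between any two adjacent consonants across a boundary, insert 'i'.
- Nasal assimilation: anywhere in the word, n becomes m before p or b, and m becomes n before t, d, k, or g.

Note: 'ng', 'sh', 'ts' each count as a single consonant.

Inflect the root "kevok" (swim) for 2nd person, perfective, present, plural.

Attach number plural -vu → kevokvu.
Attach person 2nd person -mip → kevokvumip.
Attach tense present -a → kevokvumipa.
Attach aspect perfective -p → kevokvumipap.
Apply epenthesis: kevokvumipap → kevokivumipap.
Nasal assimilation: no change.

kevokivumipap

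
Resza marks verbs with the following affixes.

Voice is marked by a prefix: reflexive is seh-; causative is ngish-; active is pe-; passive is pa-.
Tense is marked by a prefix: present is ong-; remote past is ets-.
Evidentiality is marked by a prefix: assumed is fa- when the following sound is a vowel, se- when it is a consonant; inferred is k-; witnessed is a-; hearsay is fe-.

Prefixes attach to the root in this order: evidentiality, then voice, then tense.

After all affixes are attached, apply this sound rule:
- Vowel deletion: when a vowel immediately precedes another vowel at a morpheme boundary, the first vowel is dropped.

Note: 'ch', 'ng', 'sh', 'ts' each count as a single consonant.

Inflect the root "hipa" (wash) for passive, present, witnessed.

ongpahipa

Attach evidentiality witnessed a- → ahipa.
Attach voice passive pa- → paahipa.
Attach tense present ong- → ongpaahipa.
Apply vowel deletion: ongpaahipa → ongpahipa.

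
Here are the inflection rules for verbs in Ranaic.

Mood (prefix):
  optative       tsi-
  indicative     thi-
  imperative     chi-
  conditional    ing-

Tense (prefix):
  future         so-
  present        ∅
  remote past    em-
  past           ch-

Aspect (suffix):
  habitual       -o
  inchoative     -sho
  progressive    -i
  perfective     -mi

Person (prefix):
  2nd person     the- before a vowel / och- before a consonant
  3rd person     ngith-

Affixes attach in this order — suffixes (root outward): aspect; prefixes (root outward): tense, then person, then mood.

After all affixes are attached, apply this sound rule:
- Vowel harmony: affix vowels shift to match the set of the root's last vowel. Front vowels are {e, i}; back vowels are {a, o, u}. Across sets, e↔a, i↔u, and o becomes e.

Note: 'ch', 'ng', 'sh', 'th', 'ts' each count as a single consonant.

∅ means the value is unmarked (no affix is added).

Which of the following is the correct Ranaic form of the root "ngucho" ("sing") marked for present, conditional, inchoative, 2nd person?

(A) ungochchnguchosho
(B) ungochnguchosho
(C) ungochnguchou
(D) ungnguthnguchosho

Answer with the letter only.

B

tense = present: zero marking, form stays ngucho.
Attach aspect inchoative -sho → nguchosho.
Attach person 2nd person och- (before consonant 'ng') → ochnguchosho.
Attach mood conditional ing- → ingochnguchosho.
Apply vowel harmony: ingochnguchosho → ungochnguchosho.
So the correct form is ungochnguchosho, option (B).
(C) ungochnguchou is wrong: it uses progressive instead of inchoative for aspect.
(A) ungochchnguchosho is wrong: it uses past instead of present for tense.
(D) ungnguthnguchosho is wrong: it uses 3rd person instead of 2nd person for person.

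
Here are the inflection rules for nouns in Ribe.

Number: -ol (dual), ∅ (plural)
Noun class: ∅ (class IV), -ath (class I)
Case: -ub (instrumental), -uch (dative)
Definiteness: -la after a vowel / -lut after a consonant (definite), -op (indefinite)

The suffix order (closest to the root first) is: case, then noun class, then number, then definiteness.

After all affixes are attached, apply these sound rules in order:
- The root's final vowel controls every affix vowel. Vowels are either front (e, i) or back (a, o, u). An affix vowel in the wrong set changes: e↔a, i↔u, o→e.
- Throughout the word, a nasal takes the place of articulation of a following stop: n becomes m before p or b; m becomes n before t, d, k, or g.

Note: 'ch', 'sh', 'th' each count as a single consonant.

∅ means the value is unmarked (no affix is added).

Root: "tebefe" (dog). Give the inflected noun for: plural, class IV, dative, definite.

Attach case dative -uch → tebefeuch.
noun class = class IV: zero marking, form stays tebefeuch.
number = plural: zero marking, form stays tebefeuch.
Attach definiteness definite -lut (after consonant 'ch') → tebefeuchlut.
Apply vowel harmony: tebefeuchlut → tebefeichlit.
Nasal assimilation: no change.

tebefeichlit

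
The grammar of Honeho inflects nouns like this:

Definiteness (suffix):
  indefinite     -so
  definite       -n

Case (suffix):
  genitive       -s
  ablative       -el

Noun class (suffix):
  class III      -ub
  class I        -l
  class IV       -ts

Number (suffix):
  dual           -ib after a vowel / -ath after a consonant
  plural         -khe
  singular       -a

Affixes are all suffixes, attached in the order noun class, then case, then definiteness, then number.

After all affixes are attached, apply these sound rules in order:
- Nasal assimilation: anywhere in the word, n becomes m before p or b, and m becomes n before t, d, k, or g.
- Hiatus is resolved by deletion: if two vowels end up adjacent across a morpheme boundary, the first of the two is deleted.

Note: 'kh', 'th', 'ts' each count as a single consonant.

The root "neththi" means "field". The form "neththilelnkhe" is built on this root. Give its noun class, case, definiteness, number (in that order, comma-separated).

class I, ablative, definite, plural

Segment: neththi-l-el-n-khe.
noun class: -l → class I.
case: -el → ablative.
definiteness: -n → definite.
number: -khe → plural.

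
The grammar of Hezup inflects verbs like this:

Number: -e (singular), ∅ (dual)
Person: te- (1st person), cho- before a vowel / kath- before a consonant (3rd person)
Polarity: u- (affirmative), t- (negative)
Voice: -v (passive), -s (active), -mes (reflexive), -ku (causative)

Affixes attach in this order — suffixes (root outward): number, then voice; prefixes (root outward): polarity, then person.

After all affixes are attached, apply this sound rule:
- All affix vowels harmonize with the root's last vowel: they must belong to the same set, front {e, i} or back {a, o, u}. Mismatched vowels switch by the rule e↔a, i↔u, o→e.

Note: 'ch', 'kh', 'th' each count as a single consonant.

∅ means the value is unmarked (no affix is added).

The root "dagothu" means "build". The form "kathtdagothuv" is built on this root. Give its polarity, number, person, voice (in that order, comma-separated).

Segment: kath-t-dagothu-v.
polarity: t- → negative.
number: ∅ → dual.
person: cho/kath- → 3rd person.
voice: -v → passive.

negative, dual, 3rd person, passive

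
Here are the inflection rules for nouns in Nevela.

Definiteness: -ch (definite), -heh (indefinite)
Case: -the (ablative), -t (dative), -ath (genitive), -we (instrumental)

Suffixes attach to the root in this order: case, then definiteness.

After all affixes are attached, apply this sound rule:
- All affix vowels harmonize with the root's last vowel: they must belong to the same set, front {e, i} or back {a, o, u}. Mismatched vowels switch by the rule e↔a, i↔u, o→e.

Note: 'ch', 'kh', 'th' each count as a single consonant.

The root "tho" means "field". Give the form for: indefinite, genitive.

thoathhah

Attach case genitive -ath → thoath.
Attach definiteness indefinite -heh → thoathheh.
Apply vowel harmony: thoathheh → thoathhah.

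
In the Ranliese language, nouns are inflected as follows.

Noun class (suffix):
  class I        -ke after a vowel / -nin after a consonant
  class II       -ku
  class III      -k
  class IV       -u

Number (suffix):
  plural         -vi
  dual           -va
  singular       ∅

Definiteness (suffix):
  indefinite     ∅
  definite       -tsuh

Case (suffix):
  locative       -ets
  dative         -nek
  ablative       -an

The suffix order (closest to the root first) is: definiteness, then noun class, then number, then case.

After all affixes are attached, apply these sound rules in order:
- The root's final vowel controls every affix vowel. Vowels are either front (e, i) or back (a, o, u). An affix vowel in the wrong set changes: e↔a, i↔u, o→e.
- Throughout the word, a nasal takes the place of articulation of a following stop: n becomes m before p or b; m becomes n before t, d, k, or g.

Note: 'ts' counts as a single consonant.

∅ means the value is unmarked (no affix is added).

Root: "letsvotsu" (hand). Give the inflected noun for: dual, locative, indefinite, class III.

definiteness = indefinite: zero marking, form stays letsvotsu.
Attach noun class class III -k → letsvotsuk.
Attach number dual -va → letsvotsukva.
Attach case locative -ets → letsvotsukvaets.
Apply vowel harmony: letsvotsukvaets → letsvotsukvaats.
Nasal assimilation: no change.

letsvotsukvaats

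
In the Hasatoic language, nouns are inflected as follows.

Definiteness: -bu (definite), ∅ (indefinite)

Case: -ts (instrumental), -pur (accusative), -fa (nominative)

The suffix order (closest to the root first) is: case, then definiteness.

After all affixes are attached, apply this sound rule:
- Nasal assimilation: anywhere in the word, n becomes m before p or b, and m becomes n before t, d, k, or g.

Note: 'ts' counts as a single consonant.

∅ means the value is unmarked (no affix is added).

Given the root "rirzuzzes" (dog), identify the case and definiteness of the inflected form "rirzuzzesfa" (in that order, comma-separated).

nominative, indefinite

Segment: rirzuzzes-fa.
case: -fa → nominative.
definiteness: ∅ → indefinite.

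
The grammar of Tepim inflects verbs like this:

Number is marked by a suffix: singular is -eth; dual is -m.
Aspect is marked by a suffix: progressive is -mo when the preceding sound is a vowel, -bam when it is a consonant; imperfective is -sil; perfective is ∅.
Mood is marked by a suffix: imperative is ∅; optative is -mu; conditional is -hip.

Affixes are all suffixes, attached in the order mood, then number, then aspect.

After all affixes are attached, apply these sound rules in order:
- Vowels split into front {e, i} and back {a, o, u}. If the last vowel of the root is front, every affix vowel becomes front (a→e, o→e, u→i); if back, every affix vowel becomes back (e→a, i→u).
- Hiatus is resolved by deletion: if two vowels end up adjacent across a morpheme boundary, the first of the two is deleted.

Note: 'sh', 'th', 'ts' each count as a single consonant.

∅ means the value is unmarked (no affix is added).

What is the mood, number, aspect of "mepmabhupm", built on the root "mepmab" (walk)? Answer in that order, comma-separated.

conditional, dual, perfective

Segment: mepmab-hip-m.
mood: -hip → conditional.
number: -m → dual.
aspect: ∅ → perfective.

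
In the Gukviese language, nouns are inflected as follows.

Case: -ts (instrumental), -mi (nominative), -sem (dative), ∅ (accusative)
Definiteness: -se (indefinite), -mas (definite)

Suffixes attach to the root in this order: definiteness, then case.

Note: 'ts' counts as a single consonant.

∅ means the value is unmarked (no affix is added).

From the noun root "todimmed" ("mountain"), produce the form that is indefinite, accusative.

todimmedse

Attach definiteness indefinite -se → todimmedse.
case = accusative: zero marking, form stays todimmedse.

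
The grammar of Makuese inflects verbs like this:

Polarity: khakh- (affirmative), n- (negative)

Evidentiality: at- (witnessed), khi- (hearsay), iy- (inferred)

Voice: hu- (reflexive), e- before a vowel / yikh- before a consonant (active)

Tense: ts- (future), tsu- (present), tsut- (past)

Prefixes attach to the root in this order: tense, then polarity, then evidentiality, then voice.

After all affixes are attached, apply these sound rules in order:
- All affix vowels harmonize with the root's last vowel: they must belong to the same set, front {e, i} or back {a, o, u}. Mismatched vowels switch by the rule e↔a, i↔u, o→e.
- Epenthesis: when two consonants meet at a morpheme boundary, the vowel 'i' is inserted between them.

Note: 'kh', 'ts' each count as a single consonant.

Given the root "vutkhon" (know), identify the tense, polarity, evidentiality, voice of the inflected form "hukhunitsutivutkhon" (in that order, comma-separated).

Segment: hu-khi-n-tsut-vutkhon.
tense: tsut- → past.
polarity: n- → negative.
evidentiality: khi- → hearsay.
voice: hu- → reflexive.

past, negative, hearsay, reflexive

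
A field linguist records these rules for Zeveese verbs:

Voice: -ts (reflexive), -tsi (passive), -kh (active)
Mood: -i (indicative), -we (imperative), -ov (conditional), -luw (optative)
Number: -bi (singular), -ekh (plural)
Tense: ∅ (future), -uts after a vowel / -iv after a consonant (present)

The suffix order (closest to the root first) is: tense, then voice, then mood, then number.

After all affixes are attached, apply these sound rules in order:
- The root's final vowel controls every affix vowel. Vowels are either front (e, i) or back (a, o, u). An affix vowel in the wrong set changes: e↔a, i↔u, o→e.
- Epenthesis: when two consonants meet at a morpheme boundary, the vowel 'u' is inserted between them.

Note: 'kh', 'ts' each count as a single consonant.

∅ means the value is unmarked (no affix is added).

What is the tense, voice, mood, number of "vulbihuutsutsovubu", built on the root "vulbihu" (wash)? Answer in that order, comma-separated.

Segment: vulbihu-uts-ts-ov-bi.
tense: -uts/iv → present.
voice: -ts → reflexive.
mood: -ov → conditional.
number: -bi → singular.

present, reflexive, conditional, singular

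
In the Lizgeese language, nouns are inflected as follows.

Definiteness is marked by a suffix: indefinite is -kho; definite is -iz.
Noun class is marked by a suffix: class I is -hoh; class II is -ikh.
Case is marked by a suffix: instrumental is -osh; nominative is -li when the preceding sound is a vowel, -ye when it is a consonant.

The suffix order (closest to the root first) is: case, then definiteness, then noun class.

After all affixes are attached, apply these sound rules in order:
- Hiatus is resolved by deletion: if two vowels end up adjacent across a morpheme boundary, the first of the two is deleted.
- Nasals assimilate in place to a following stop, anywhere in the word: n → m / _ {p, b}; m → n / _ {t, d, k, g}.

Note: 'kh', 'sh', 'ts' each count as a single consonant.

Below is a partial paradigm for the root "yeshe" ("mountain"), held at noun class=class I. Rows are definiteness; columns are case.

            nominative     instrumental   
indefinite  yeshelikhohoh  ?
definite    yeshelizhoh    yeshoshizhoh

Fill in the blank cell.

yeshoshkhohoh

Attach case instrumental -osh → yesheosh.
Attach definiteness indefinite -kho → yesheoshkho.
Attach noun class class I -hoh → yesheoshkhohoh.
Apply vowel deletion: yesheoshkhohoh → yeshoshkhohoh.
Nasal assimilation: no change.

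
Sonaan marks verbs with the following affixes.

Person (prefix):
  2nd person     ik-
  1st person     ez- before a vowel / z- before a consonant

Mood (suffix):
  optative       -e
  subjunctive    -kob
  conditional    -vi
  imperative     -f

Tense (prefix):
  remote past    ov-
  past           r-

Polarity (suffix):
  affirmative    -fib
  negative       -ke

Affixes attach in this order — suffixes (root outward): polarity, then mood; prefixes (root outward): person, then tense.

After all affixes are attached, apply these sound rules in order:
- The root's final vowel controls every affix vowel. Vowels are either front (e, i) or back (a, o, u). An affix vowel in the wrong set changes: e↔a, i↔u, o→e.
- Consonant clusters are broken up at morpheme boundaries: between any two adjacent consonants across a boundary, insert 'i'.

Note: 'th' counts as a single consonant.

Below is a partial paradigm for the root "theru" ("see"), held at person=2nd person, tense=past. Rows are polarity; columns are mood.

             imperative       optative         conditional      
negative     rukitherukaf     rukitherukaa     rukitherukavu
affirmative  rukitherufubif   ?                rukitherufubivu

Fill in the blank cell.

rukitherufuba

Attach person 2nd person ik- → iktheru.
Attach polarity affirmative -fib → iktherufib.
Attach tense past r- → riktherufib.
Attach mood optative -e → riktherufibe.
Apply vowel harmony: riktherufibe → ruktherufuba.
Apply epenthesis: ruktherufuba → rukitherufuba.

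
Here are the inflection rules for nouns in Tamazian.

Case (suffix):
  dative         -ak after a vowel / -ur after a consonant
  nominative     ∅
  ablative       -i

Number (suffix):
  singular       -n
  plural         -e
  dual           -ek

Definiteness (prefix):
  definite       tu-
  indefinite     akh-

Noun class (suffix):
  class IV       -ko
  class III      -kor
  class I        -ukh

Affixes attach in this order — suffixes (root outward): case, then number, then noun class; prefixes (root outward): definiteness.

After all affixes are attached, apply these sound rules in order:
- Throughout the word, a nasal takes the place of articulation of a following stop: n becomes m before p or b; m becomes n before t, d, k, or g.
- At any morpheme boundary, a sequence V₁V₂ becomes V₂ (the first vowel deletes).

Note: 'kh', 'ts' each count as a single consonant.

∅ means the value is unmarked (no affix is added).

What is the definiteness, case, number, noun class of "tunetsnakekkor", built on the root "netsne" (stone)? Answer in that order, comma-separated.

definite, dative, dual, class III

Segment: tu-netsne-ak-ek-kor.
definiteness: tu- → definite.
case: -ak/ur → dative.
number: -ek → dual.
noun class: -kor → class III.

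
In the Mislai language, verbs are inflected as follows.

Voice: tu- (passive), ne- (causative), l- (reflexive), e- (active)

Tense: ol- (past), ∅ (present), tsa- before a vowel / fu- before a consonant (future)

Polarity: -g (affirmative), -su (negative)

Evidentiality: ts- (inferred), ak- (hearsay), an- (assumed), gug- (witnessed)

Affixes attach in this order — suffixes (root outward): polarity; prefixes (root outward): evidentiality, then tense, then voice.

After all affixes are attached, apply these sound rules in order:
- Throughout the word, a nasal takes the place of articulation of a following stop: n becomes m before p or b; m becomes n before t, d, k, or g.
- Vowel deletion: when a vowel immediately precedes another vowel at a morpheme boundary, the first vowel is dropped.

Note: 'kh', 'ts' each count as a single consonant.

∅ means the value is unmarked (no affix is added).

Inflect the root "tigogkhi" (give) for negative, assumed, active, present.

Attach evidentiality assumed an- → antigogkhi.
tense = present: zero marking, form stays antigogkhi.
Attach polarity negative -su → antigogkhisu.
Attach voice active e- → eantigogkhisu.
Nasal assimilation: no change.
Apply vowel deletion: eantigogkhisu → antigogkhisu.

antigogkhisu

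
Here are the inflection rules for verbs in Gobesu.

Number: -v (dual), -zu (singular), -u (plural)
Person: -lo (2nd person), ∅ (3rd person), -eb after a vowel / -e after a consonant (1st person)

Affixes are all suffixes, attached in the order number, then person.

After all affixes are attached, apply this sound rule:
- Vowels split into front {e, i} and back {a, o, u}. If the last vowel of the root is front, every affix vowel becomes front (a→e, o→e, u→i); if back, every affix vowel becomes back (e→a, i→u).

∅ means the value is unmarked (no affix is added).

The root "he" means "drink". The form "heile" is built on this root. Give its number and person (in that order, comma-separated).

Segment: he-u-lo.
number: -u → plural.
person: -lo → 2nd person.

plural, 2nd person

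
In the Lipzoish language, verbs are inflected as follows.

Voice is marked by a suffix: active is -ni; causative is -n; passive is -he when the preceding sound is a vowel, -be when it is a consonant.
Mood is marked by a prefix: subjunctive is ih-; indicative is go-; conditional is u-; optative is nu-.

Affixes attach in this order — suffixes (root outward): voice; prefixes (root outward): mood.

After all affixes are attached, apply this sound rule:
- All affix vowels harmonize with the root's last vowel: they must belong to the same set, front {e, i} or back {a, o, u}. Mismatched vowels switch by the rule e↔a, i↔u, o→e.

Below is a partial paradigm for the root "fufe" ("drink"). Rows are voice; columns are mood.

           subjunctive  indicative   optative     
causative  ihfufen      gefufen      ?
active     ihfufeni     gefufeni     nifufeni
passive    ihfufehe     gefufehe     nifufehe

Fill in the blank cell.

nifufen

Attach mood optative nu- → nufufe.
Attach voice causative -n → nufufen.
Apply vowel harmony: nufufen → nifufen.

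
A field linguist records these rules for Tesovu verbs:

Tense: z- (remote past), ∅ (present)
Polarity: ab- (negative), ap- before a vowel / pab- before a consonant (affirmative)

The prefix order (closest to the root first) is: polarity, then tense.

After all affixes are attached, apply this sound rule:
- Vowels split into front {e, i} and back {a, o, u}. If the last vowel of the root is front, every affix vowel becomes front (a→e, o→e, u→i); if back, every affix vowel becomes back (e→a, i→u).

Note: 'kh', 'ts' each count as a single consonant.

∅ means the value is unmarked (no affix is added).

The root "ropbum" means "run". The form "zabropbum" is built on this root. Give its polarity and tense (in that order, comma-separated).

negative, remote past

Segment: z-ab-ropbum.
polarity: ab- → negative.
tense: z- → remote past.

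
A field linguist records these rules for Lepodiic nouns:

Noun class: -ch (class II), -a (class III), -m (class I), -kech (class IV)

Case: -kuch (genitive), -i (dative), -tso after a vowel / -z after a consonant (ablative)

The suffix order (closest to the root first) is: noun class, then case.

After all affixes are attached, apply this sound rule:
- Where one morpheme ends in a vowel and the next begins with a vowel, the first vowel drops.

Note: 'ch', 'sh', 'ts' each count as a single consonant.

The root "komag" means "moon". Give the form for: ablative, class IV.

Attach noun class class IV -kech → komagkech.
Attach case ablative -z (after consonant 'ch') → komagkechz.
Vowel deletion: no change.

komagkechz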